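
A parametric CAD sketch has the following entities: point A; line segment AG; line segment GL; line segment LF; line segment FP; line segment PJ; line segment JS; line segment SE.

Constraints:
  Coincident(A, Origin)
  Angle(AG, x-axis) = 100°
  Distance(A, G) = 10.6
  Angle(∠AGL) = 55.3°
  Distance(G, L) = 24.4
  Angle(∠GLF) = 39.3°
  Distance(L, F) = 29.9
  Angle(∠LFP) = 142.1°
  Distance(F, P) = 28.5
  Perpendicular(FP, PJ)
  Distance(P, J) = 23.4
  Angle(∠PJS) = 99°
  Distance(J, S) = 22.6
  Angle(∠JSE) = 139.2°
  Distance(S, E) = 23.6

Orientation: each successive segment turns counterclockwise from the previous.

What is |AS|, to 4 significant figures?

20.22

A is at the origin; AG runs at 100.0° with length 10.6, so G = (-1.841, 10.44). ∠AGL = 55.3° gives GL at -135.3° from the x-axis; with |GL| = 24.4, L = (-19.18, -6.724). ∠GLF = 39.3° gives LF at 5.400° from the x-axis; with |LF| = 29.9, F = (10.58, -3.910). ∠LFP = 142.1° gives FP at 43.30° from the x-axis; with |FP| = 28.5, P = (31.32, 15.64). FP ⟂ PJ, so PJ runs at 133.3°; with |PJ| = 23.4, J = (15.28, 32.67). ∠PJS = 99.0° gives JS at -145.7° from the x-axis; with |JS| = 22.6, S = (-3.393, 19.93). Then |AS| = |S − A| = 20.22.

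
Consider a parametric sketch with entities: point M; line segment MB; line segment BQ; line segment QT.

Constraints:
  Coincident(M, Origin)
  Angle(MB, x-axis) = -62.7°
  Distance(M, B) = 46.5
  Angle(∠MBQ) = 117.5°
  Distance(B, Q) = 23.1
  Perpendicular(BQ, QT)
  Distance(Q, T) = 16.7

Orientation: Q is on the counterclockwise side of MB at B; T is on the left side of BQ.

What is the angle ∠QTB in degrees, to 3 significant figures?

54.1°

M is at the origin; MB runs at -62.7° with length 46.5, so B = 46.5·(cos -62.7°, sin -62.7°) = (21.3, -41.3). ∠MBQ = 117.5°, so BQ runs at -62.7° + (180° − 117.5°) = -0.200° from the x-axis; with |BQ| = 23.1, Q = B + 23.1·(cos -0.200°, sin -0.200°) = (44.4, -41.4). BQ is perpendicular to QT; with |QT| = 16.7 on the left of BQ, T = Q + 16.7·(0.00349, 1.00) = (44.5, -24.7). Then cos ∠QTB = TQ·TB / (|TQ||TB|), giving 54.1°.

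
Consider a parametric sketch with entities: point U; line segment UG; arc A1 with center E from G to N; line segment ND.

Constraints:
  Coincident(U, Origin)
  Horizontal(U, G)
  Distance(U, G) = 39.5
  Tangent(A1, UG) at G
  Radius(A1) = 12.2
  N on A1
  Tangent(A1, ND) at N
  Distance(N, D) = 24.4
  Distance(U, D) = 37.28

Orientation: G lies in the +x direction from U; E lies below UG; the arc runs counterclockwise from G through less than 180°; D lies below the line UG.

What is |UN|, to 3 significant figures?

29.1

U is at the origin; U and G share the same y with |UG| = 39.5 and G on the +x side, so G = (39.5, 0.00). Since A1 is tangent to UG there, EG ⟂ UG, so E = G + (0, -12.2) = (39.5, -12.2). Since EN ⟂ ND (tangency), |ED| = √(12.2² + 24.4²) = 27.3 regardless of where N sits on A1. So D lies on both circle(U, 37.28) and circle(E, 27.3); the below-UG intersection is D = (20.1, -31.4). N is the foot of the tangent from D: N = (27.9, -8.28).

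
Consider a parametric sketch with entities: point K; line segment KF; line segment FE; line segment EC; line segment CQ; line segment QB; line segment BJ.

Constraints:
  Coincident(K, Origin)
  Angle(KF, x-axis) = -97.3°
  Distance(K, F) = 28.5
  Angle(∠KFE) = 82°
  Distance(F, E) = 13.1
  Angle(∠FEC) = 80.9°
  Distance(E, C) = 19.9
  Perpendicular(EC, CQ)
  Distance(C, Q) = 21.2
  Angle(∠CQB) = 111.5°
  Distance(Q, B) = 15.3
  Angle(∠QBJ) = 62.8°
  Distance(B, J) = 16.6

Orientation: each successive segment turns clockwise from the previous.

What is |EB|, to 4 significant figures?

27.40

EC ⟂ CQ, so CQ runs at -24.40°; with |CQ| = 21.2, Q = (11.27, -15.45). ∠CQB = 111.5° gives QB at -92.90° from the x-axis; with |QB| = 15.3, B = (10.50, -30.73). Then |EB| = |B − E| = 27.40.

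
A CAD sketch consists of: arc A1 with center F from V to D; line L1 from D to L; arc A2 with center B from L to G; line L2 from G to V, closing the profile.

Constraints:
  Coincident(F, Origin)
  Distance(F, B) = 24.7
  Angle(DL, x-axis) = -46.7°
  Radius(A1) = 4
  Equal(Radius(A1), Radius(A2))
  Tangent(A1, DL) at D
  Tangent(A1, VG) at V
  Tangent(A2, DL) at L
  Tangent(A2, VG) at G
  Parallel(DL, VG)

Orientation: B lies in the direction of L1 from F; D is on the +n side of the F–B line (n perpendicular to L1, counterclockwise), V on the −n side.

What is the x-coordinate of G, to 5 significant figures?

14.029

Tangency of A1 to both parallel lines with radius 4.0 puts D and V at F ± 4.0·n: D = (2.9111, 2.7433), V = (-2.9111, -2.7433). Equal radii place L and G the same way about B: L = B + 4.0·n = (19.851, -15.233), G = B − 4.0·n = (14.029, -20.719). So G.x = 14.029.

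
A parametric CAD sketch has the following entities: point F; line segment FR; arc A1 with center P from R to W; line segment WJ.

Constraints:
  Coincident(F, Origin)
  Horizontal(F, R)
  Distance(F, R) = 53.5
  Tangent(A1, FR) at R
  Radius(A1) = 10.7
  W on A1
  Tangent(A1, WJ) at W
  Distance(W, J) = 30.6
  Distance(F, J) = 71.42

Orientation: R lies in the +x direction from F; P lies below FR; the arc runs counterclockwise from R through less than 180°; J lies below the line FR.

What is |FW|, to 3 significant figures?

46.5

F is at the origin; F and R share the same y with |FR| = 53.5 and R on the +x side, so R = (53.5, 0.00). Since A1 is tangent to FR there, PR ⟂ FR, so P = R + (0, -10.7) = (53.5, -10.7). Since PW ⟂ WJ (tangency), |PJ| = √(10.7² + 30.6²) = 32.4 regardless of where W sits on A1. So J lies on both circle(F, 71.42) and circle(P, 32.4); the below-FR intersection is J = (57.1, -42.9). W is the foot of the tangent from J: W = (43.9, -15.3).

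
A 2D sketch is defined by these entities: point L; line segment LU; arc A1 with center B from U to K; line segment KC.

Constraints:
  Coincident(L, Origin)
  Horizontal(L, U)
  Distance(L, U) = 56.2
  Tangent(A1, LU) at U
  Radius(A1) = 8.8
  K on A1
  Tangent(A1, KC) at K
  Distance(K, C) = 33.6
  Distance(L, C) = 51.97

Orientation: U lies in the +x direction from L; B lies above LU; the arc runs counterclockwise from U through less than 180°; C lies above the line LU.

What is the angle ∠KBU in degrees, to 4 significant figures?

139.7°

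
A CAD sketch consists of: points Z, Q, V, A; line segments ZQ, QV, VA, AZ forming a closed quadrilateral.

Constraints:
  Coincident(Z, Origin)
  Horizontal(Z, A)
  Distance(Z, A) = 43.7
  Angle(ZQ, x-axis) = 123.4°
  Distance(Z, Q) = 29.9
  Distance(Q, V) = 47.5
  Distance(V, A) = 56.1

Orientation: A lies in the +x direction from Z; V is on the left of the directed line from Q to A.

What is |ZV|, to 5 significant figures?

56.686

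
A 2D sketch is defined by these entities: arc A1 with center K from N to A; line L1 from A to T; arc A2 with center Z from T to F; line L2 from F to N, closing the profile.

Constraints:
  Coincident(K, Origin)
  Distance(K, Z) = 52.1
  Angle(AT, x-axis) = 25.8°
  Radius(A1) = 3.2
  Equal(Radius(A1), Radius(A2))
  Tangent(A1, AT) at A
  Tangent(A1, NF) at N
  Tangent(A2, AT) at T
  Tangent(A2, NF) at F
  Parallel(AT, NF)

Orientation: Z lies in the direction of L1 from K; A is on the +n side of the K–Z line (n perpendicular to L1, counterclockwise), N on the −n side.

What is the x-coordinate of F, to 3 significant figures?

48.3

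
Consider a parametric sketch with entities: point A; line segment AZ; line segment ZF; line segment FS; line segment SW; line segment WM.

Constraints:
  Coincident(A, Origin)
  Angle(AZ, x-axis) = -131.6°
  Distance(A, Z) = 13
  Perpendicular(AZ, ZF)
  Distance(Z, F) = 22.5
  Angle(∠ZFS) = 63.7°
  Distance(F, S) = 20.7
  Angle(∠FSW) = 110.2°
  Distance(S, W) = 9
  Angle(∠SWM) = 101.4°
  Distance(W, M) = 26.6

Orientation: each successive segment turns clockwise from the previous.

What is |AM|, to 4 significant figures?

21.97

∠FSW = 110.2° gives SW at -47.70° from the x-axis; with |SW| = 9.0, W = (-0.2202, 6.348). ∠SWM = 101.4° gives WM at -126.3° from the x-axis; with |WM| = 26.6, M = (-15.97, -15.09). Then |AM| = |M − A| = 21.97.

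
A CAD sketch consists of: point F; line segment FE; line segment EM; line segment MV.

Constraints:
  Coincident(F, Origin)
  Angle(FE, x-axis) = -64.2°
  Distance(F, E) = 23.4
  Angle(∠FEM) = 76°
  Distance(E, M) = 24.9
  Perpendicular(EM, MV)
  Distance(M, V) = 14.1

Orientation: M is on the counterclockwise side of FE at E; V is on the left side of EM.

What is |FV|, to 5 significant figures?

21.076

F is at the origin; FE runs at -64.2° with length 23.4, so E = 23.4·(cos -64.2°, sin -64.2°) = (10.184, -21.067). ∠FEM = 76.0°, so EM runs at -64.2° + (180° − 76.0°) = 39.800° from the x-axis; with |EM| = 24.9, M = E + 24.9·(cos 39.800°, sin 39.800°) = (29.315, -5.1287). EM is perpendicular to MV; with |MV| = 14.1 on the left of EM, V = M + 14.1·(-0.64011, 0.76828) = (20.289, 5.7041). Then |FV| = |V − F| = 21.076.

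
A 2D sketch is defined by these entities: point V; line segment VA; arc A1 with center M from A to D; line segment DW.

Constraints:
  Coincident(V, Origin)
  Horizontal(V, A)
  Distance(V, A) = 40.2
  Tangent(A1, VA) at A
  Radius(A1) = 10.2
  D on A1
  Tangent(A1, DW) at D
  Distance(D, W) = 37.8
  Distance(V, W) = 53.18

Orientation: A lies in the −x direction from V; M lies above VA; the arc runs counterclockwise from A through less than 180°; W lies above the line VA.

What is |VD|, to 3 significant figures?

31.4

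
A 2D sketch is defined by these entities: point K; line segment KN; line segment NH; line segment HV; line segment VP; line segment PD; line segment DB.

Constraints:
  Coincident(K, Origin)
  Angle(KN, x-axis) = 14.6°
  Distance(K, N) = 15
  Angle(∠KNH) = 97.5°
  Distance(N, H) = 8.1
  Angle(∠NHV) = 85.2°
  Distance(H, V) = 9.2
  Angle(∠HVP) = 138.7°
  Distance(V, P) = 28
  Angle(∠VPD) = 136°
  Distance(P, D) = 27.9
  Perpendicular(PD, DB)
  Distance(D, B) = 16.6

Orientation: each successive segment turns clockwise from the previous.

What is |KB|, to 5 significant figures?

38.870

K is at the origin; KN runs at 14.6° with length 15.0, so N = (14.516, 3.7810). ∠KNH = 97.5° gives NH at -67.900° from the x-axis; with |NH| = 8.1, H = (17.563, -3.7238). ∠NHV = 85.2° gives HV at -162.70° from the x-axis; with |HV| = 9.2, V = (8.7793, -6.4597). ∠HVP = 138.7° gives VP at 156.00° from the x-axis; with |VP| = 28.0, P = (-16.800, 4.9289). ∠VPD = 136.0° gives PD at 112.00° from the x-axis; with |PD| = 27.9, D = (-27.252, 30.797). The perpendicularity gives DB at right angles to PD, so DB runs at 22.000°; with |DB| = 16.6, B = (-11.860, 37.016). Then |KB| = |B − K| = 38.870.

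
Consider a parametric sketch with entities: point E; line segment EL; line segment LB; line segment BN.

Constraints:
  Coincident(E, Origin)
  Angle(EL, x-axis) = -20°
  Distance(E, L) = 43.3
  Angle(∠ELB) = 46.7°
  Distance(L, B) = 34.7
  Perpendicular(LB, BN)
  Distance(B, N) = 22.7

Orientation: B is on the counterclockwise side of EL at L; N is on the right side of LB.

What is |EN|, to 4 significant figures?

54.44

E is at the origin; EL runs at -20.0° with length 43.3, so L = 43.3·(cos -20.0°, sin -20.0°) = (40.69, -14.81). ∠ELB = 46.7°, so LB runs at -20.0° + (180° − 46.7°) = 113.3° from the x-axis; with |LB| = 34.7, B = L + 34.7·(cos 113.3°, sin 113.3°) = (26.96, 17.06). LB ⟂ BN; with |BN| = 22.7 on the right of LB, N = B + 22.7·(0.9184, 0.3955) = (47.81, 26.04). Then |EN| = |N − E| = 54.44.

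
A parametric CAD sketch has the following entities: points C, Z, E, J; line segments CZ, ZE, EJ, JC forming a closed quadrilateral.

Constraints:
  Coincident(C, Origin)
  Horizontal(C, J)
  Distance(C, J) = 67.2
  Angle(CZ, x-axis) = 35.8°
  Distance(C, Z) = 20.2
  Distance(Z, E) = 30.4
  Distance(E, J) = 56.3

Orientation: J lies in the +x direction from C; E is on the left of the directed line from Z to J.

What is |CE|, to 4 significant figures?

48.67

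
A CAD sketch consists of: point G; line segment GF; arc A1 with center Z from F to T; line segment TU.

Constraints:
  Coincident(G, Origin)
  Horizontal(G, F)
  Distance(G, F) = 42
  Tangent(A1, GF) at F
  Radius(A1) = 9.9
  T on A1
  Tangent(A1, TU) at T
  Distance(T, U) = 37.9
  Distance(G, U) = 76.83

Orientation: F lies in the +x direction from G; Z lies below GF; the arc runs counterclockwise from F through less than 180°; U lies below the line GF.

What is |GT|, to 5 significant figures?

39.565

Checks: ∠(ZF, FG) = 90.00° ✓; |ZT| = 9.900 ✓; ∠(ZT, TU) = 90.00° ✓; |TU| = 37.90 ✓; |GU| = 76.83 ✓.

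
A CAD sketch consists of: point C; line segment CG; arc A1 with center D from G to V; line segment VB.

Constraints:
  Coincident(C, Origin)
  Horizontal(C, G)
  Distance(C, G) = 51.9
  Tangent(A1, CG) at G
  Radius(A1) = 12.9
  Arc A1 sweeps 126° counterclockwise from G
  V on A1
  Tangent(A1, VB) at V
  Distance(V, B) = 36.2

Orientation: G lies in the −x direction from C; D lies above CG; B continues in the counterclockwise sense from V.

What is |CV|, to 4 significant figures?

46.25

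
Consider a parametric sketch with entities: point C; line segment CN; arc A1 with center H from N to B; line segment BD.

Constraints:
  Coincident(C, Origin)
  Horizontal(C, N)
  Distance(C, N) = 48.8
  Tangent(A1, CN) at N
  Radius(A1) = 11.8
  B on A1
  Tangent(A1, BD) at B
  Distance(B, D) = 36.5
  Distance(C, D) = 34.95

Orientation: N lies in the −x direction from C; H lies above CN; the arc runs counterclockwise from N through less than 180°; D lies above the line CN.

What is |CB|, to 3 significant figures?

40.2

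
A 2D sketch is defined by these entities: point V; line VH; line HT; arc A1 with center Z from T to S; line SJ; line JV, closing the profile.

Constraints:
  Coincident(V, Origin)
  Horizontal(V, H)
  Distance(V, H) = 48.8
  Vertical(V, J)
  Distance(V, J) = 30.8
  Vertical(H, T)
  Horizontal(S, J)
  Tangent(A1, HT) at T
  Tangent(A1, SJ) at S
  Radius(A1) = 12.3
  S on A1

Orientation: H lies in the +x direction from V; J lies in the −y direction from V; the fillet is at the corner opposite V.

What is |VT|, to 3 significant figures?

52.2

V is at the origin; V and H share the same y with |VH| = 48.8 and H on the +x side, so H = (48.8, 0.00). V and J share the same x with |VJ| = 30.8 and J on the −y side, so J = (0.00, -30.8). The virtual corner opposite V is at (48.8, -30.8). A1 meets HT tangentially, so ZT is at right angles to HT and tangency of A1 to SJ means the radius ZS is perpendicular to SJ, with radius 12.3, so the center Z sits 12.3 in from both sides at Z = (36.5, -18.5). That places the tangent points at T = (48.8, -18.5) on HT and S = (36.5, -30.8) on SJ. Then |VT| = |T − V| = 52.2.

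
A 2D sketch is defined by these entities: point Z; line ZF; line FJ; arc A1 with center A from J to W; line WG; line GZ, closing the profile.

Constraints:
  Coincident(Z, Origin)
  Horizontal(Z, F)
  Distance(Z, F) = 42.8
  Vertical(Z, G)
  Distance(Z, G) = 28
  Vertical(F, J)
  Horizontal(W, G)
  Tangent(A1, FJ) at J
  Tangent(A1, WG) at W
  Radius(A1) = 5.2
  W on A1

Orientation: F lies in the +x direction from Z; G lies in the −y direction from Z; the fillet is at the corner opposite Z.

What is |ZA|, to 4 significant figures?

43.97

ZG is vertical with |ZG| = 28.0 and G on the −y side, so G = (0.000, -28.00). The virtual corner opposite Z is at (42.80, -28.00). The tangent condition forces AJ to be normal to FJ and the tangent condition forces AW to be normal to WG, with radius 5.2, so the center A sits 5.2 in from both sides at A = (37.60, -22.80). Then |ZA| = |A − Z| = 43.97.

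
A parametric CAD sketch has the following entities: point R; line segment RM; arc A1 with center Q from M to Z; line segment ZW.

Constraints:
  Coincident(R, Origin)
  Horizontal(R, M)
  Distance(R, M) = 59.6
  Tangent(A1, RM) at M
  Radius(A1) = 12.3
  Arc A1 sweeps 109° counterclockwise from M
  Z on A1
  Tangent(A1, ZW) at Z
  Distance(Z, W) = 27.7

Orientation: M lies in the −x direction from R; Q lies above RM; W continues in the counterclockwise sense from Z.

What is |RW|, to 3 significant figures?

71.1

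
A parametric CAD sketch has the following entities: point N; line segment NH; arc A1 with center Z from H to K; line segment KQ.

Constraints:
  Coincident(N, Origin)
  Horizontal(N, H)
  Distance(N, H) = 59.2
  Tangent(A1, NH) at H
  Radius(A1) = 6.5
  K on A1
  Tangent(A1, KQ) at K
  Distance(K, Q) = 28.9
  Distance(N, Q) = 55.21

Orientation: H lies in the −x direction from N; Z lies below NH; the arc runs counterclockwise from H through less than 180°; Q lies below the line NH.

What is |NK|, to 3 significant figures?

64.9

Checks: |ZK| = 6.500 ✓; ∠(ZK, KQ) = 90.00° ✓; |KQ| = 28.90 ✓; |NQ| = 55.21 ✓.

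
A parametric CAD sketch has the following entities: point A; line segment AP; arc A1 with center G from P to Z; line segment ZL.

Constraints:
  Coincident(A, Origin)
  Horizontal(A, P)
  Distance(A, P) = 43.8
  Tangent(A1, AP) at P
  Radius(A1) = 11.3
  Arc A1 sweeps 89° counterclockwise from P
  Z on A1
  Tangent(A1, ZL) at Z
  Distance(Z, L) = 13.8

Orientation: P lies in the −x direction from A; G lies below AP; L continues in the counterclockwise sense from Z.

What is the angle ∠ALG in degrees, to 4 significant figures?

25.46°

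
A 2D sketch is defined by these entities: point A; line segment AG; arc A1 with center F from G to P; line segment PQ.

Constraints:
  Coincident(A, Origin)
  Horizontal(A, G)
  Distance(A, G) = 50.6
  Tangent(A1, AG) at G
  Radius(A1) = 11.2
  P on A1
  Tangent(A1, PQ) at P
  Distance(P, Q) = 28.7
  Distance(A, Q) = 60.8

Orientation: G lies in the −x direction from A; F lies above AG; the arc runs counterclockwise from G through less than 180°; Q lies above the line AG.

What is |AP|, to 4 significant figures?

41.69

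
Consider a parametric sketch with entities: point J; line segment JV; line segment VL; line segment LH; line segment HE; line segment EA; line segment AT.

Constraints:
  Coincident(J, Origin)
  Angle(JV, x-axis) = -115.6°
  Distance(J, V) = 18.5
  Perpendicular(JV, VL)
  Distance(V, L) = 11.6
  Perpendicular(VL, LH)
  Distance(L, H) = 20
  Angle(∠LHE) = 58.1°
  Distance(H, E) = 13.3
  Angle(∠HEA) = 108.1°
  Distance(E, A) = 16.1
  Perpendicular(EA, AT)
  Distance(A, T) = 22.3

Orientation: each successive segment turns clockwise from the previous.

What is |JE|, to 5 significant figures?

5.5368

The perpendicularity gives LH at right angles to VL, so LH runs at 64.400°; with |LH| = 20.0, H = (-9.8131, 6.3649). ∠LHE = 58.1° gives HE at -57.500° from the x-axis; with |HE| = 13.3, E = (-2.6670, -4.8522). Then |JE| = |E − J| = 5.5368.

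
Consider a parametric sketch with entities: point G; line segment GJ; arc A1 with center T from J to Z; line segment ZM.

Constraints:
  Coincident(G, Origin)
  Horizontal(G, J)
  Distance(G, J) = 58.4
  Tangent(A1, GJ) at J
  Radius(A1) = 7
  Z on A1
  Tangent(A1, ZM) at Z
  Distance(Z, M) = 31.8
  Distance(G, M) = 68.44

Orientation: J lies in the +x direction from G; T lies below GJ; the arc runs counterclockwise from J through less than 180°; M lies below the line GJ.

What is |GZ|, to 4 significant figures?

52.08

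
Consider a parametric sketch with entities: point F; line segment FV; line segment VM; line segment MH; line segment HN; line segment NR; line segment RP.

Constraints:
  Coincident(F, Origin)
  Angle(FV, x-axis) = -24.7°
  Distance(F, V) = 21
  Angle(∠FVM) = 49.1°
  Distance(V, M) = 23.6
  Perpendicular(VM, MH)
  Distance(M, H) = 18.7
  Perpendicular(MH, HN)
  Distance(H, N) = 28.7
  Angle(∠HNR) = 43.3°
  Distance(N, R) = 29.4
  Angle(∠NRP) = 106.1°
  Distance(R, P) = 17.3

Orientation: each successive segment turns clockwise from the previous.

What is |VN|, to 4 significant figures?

19.38

VM is perpendicular to MH, so MH runs at 114.4°; with |MH| = 18.7, H = (-10.14, -1.495). MH is perpendicular to HN, so HN runs at 24.40°; with |HN| = 28.7, N = (16.00, 10.36). Then |VN| = |N − V| = 19.38.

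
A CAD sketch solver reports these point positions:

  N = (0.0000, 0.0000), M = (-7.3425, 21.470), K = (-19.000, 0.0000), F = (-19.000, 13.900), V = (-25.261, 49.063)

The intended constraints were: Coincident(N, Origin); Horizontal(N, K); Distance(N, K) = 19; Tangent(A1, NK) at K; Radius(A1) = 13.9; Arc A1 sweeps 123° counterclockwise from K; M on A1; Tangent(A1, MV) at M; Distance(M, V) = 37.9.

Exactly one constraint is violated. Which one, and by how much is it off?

Distance(M, V) = 37.9 — off by 5.00.

N = (0.00, 0.00) ✓; N.y = 0.00, K.y = 0.00 ✓; |NK| = 19.00 ✓; ∠(FK, KN) = 90.00° ✓; |FK| = 13.90 ✓; bearing(F→M) − bearing(F→K) = 123.0° ✓; |FM| = 13.90 ✓; ∠(FM, MV) = 90.00° ✓; |MV| = 32.90 ✗.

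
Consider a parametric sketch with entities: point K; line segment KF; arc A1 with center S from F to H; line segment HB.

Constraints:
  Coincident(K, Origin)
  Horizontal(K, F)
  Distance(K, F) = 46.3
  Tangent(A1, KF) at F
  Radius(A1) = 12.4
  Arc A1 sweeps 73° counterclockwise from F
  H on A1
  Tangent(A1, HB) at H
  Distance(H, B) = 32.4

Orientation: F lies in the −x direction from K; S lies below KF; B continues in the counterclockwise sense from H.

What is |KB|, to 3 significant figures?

78.5

K is at the origin; K and F share the same y with |KF| = 46.3 and F on the −x side, so F = (-46.3, 0.00). Tangency of A1 to KF means the radius SF is perpendicular to KF, so S = F + (0, -12.4) = (-46.3, -12.4). On A1, F sits at bearing 90° from S; a 73° counterclockwise sweep puts H at bearing 163°, so H = S + 12.4·(cos 163°, sin 163°) = (-58.2, -8.77). Since A1 is tangent to HB there, SH ⟂ HB, so HB runs along (−sin 163°, cos 163°); with |HB| = 32.4, B = (-67.6, -39.8). Then |KB| = |B − K| = 78.5.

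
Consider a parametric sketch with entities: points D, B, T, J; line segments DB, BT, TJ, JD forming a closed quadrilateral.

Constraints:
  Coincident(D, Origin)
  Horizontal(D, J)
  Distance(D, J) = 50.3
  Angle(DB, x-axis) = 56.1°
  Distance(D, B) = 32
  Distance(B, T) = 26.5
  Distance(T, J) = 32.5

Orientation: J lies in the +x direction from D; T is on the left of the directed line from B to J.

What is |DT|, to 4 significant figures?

54.17

Checks: |BT| = 26.50 ✓; |TJ| = 32.50 ✓.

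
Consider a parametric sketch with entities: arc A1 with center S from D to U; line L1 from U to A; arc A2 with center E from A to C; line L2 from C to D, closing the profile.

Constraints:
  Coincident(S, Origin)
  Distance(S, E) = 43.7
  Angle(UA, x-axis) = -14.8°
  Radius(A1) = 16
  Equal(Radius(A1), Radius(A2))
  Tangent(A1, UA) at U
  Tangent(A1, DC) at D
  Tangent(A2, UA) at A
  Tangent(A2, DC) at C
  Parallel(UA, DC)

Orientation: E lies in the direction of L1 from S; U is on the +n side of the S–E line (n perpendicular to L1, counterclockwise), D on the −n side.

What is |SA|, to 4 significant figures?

46.54

The slot axis is L1's direction at -14.8°, so u = (cos -14.8°, sin -14.8°) = (0.9668, -0.2554) and n = (−sin -14.8°, cos -14.8°) = (0.2554, 0.9668). S is at the origin and E lies 43.7 along u from S, so E = 43.7·u = (42.25, -11.16). Tangency of A1 to both parallel lines with radius 16.0 puts U and D at S ± 16.0·n: U = (4.087, 15.47), D = (-4.087, -15.47). Equal radii place A and C the same way about E: A = E + 16.0·n = (46.34, 4.306), C = E − 16.0·n = (38.16, -26.63). Then |SA| = |A − S| = 46.54.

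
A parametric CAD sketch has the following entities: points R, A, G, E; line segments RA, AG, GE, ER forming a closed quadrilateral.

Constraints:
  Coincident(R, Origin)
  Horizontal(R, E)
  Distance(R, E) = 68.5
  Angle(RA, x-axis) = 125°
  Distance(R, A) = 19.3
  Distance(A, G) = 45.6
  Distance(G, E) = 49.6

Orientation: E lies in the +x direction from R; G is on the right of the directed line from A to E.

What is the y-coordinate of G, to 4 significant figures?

-16.04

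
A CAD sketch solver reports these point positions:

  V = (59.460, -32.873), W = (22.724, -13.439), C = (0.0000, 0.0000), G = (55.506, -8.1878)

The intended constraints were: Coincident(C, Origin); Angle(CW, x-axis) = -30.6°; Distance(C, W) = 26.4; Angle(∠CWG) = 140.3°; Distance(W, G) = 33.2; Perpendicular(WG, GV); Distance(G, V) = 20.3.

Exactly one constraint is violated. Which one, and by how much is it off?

Distance(G, V) = 20.3 — off by 4.70.

C = (0.00, 0.00) ✓; CW at -30.60° ✓; |CW| = 26.40 ✓; ∠CWG = 140.3° ✓; |WG| = 33.20 ✓; ∠(WG, GV) = 90.00° ✓; |GV| = 25.00 ✗.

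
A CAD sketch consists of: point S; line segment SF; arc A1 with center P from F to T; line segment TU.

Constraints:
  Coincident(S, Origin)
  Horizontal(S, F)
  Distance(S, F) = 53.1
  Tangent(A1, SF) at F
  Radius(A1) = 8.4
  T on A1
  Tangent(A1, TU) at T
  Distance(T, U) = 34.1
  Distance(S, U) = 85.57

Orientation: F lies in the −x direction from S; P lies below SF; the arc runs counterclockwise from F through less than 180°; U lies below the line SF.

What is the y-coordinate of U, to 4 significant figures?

-31.48

S is at the origin; SF is horizontal with |SF| = 53.1 and F on the −x side, so F = (-53.10, 0.000). A1 meets SF tangentially, so PF is at right angles to SF, so P = F + (0, -8.4) = (-53.10, -8.400). Since PT ⟂ TU (tangency), |PU| = √(8.4² + 34.1²) = 35.12 regardless of where T sits on A1. So U lies on both circle(S, 85.57) and circle(P, 35.12); the below-SF intersection is U = (-79.57, -31.48). T is the foot of the tangent from U: T = (-59.98, -3.574).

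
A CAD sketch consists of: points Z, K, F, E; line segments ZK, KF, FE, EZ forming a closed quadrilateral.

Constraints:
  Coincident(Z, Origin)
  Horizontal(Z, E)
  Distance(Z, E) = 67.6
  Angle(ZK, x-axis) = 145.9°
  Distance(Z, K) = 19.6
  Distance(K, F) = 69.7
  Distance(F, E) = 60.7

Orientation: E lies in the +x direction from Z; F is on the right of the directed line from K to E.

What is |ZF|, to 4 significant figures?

51.48

Z is at the origin; ZE is horizontal with |ZE| = 67.6 and E in +x, so E = (67.6, 0). ZK runs at 145.9° with |ZK| = 19.6, so K = (-16.23, 10.99). F is determined by |KF| = 69.7 and |FE| = 60.7 together: it lies at the intersection of circle(K, 69.7) and circle(E, 60.7). With |KE| = 84.55, the foot of the radical line on KE is 49.21 from K and the perpendicular offset is √(69.7² − 49.21²) = 49.36. Taking the right-of-KE solution: F = (26.15, -44.35).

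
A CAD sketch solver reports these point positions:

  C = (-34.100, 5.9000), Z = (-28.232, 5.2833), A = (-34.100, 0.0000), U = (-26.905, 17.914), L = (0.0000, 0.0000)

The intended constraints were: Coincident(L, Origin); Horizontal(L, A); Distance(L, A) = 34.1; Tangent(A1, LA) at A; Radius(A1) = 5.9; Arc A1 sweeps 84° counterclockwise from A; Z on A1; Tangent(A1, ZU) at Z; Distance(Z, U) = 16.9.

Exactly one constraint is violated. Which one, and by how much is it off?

Distance(Z, U) = 16.9 — off by 4.20.

L = (0.00, 0.00) ✓; L.y = 0.00, A.y = 0.00 ✓; |LA| = 34.10 ✓; ∠(CA, AL) = 90.00° ✓; |CA| = 5.900 ✓; bearing(C→Z) − bearing(C→A) = 84.00° ✓; |CZ| = 5.900 ✓; ∠(CZ, ZU) = 90.00° ✓; |ZU| = 12.70 ✗.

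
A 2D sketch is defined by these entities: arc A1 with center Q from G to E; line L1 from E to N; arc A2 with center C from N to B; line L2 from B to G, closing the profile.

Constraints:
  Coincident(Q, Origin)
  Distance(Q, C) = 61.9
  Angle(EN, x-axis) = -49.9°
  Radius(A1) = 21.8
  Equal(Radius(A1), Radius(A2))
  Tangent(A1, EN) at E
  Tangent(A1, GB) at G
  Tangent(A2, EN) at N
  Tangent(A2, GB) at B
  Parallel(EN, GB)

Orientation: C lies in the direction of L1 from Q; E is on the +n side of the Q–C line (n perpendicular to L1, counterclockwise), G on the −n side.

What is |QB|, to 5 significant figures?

65.627

The slot axis is L1's direction at -49.9°, so u = (cos -49.9°, sin -49.9°) = (0.64412, -0.76492) and n = (−sin -49.9°, cos -49.9°) = (0.76492, 0.64412). Q is at the origin and C lies 61.9 along u from Q, so C = 61.9·u = (39.871, -47.349). Tangency of A1 to both parallel lines with radius 21.8 puts E and G at Q ± 21.8·n: E = (16.675, 14.042), G = (-16.675, -14.042). Equal radii place N and B the same way about C: N = C + 21.8·n = (56.547, -33.307), B = C − 21.8·n = (23.196, -61.391). Then |QB| = |B − Q| = 65.627.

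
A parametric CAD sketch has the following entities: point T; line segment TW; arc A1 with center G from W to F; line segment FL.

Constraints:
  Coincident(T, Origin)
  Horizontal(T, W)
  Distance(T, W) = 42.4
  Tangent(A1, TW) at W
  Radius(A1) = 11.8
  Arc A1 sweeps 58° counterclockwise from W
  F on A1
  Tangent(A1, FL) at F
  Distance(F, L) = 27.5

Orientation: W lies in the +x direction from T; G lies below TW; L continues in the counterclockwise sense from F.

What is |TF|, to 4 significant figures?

32.86

Since A1 is tangent to TW there, GW ⟂ TW, so G = W + (0, -11.8) = (42.40, -11.80). On A1, W sits at bearing 90° from G; a 58° counterclockwise sweep puts F at bearing 148°, so F = G + 11.8·(cos 148°, sin 148°) = (32.39, -5.547). Then |TF| = |F − T| = 32.86.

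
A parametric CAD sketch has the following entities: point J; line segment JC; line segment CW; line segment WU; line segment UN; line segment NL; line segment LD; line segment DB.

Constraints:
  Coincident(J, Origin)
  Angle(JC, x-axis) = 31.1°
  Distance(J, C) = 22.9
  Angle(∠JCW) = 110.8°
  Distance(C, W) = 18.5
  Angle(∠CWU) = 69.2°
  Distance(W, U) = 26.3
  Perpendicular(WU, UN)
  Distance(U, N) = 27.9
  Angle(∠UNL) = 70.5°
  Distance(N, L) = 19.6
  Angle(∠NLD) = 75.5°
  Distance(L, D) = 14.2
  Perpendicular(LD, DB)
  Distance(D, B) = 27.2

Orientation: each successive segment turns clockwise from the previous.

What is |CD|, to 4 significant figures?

12.00

J is at the origin; JC runs at 31.1° with length 22.9, so C = (19.61, 11.83). ∠JCW = 110.8° gives CW at -38.10° from the x-axis; with |CW| = 18.5, W = (34.17, 0.4134). ∠CWU = 69.2° gives WU at -148.9° from the x-axis; with |WU| = 26.3, U = (11.65, -13.17). WU is perpendicular to UN, so UN runs at 121.1°; with |UN| = 27.9, N = (-2.764, 10.72). ∠UNL = 70.5° gives NL at 11.60° from the x-axis; with |NL| = 19.6, L = (16.44, 14.66). ∠NLD = 75.5° gives LD at -92.90° from the x-axis; with |LD| = 14.2, D = (15.72, 0.4778). Then |CD| = |D − C| = 12.00.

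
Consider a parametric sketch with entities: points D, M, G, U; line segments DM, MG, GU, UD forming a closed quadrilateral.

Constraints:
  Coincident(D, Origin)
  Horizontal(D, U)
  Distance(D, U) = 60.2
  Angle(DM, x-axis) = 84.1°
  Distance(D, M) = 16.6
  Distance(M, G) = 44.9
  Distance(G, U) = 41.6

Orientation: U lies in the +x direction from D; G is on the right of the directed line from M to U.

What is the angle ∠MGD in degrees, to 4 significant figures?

17.51°

D is at the origin; D and U share the same y with |DU| = 60.2 and U in +x, so U = (60.2, 0). DM runs at 84.1° with |DM| = 16.6, so M = (1.706, 16.51). G is determined by |MG| = 44.9 and |GU| = 41.6 together: it lies at the intersection of circle(M, 44.9) and circle(U, 41.6). With |MU| = 60.78, the foot of the radical line on MU is 32.74 from M and the perpendicular offset is √(44.9² − 32.74²) = 30.73. Taking the right-of-MU solution: G = (24.87, -21.95).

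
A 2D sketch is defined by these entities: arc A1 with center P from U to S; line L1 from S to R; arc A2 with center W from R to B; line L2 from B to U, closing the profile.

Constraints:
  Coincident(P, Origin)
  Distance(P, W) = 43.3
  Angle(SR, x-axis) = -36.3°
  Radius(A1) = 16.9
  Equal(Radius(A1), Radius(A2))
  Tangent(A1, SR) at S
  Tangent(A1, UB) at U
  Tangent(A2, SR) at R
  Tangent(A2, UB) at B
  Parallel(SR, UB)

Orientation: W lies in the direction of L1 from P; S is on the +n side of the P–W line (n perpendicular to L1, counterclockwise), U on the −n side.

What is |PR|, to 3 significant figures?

46.5

The slot axis is L1's direction at -36.3°, so u = (cos -36.3°, sin -36.3°) = (0.806, -0.592) and n = (−sin -36.3°, cos -36.3°) = (0.592, 0.806). P is at the origin and W lies 43.3 along u from P, so W = 43.3·u = (34.9, -25.6). Tangency of A1 to both parallel lines with radius 16.9 puts S and U at P ± 16.9·n: S = (10.0, 13.6), U = (-10.0, -13.6). Equal radii place R and B the same way about W: R = W + 16.9·n = (44.9, -12.0), B = W − 16.9·n = (24.9, -39.3). Then |PR| = |R − P| = 46.5.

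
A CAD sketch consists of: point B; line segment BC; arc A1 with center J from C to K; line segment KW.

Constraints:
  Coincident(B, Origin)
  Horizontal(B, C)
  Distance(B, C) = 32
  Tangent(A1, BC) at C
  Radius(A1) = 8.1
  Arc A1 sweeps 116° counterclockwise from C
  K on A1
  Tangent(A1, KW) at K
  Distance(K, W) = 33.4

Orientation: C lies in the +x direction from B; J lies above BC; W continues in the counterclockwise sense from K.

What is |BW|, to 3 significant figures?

48.4

On A1, C sits at bearing -90° from J; a 116° counterclockwise sweep puts K at bearing 26°, so K = J + 8.1·(cos 26°, sin 26°) = (39.3, 11.7). Since A1 is tangent to KW there, JK ⟂ KW, so KW runs along (−sin 26°, cos 26°); with |KW| = 33.4, W = (24.6, 41.7). Then |BW| = |W − B| = 48.4.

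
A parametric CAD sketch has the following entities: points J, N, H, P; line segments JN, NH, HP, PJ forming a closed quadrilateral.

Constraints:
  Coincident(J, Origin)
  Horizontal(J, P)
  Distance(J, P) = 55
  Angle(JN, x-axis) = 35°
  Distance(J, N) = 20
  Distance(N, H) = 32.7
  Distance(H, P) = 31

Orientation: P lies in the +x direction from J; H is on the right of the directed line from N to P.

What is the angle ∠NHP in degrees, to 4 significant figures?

78.41°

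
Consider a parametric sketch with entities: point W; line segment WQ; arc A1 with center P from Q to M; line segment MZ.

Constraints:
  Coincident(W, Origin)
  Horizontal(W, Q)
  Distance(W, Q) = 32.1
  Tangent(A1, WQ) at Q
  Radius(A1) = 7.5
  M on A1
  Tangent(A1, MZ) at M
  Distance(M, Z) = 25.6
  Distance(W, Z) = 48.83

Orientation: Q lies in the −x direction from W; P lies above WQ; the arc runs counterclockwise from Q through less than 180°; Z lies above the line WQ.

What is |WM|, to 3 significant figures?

27.2

Checks: |PM| = 7.500 ✓; ∠(PM, MZ) = 90.00° ✓; |MZ| = 25.60 ✓; |WZ| = 48.83 ✓.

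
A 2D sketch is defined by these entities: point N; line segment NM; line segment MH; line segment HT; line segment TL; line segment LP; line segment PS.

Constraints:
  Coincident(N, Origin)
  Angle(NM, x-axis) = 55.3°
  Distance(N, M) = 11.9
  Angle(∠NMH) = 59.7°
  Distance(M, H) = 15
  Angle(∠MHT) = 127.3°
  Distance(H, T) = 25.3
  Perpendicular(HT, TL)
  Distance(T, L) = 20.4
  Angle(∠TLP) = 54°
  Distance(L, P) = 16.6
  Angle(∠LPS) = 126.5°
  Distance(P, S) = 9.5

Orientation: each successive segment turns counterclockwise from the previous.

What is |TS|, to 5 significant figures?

13.561

N is at the origin; NM runs at 55.3° with length 11.9, so M = (6.7744, 9.7835). ∠NMH = 59.7° gives MH at 175.60° from the x-axis; with |MH| = 15.0, H = (-8.1814, 10.934). ∠MHT = 127.3° gives HT at -131.70° from the x-axis; with |HT| = 25.3, T = (-25.012, -7.9556). HT ⟂ TL, so TL runs at -41.700°; with |TL| = 20.4, L = (-9.7803, -21.526). ∠TLP = 54.0° gives LP at 84.300° from the x-axis; with |LP| = 16.6, P = (-8.1316, -5.0084). ∠LPS = 126.5° gives PS at 137.80° from the x-axis; with |PS| = 9.5, S = (-15.169, 1.3729). Then |TS| = |S − T| = 13.561.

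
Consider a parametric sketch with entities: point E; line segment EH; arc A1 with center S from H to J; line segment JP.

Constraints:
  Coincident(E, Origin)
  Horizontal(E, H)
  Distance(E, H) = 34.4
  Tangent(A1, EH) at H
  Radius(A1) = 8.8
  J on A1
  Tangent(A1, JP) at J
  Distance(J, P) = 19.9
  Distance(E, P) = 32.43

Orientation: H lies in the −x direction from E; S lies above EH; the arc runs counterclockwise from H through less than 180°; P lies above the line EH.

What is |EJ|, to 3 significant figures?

26.7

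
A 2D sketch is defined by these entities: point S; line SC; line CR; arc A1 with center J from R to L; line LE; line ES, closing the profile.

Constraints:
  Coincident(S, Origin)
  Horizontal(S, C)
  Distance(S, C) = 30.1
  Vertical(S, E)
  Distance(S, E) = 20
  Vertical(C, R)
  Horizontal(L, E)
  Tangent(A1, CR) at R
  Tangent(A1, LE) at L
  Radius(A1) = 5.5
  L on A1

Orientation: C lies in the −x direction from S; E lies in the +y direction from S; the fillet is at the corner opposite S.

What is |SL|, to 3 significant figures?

31.7

S is at the origin; S and C share the same y with |SC| = 30.1 and C on the −x side, so C = (-30.1, 0.00). S and E share the same x with |SE| = 20.0 and E on the +y side, so E = (0.00, 20.0). The virtual corner opposite S is at (-30.1, 20.0). Tangency of A1 to CR means the radius JR is perpendicular to CR and A1 meets LE tangentially, so JL is at right angles to LE, with radius 5.5, so the center J sits 5.5 in from both sides at J = (-24.6, 14.5). That places the tangent points at R = (-30.1, 14.5) on CR and L = (-24.6, 20.0) on LE. Then |SL| = |L − S| = 31.7.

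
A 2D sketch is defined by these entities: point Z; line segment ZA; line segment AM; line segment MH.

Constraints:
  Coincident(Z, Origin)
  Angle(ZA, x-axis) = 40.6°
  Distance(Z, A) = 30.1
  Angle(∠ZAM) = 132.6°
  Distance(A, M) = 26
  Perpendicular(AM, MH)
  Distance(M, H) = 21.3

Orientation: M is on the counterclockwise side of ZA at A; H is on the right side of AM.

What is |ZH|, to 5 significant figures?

63.553

∠ZAM = 132.6°, so AM runs at 40.6° + (180° − 132.6°) = 88.000° from the x-axis; with |AM| = 26.0, M = A + 26.0·(cos 88.000°, sin 88.000°) = (23.761, 45.572). The perpendicularity gives MH at right angles to AM; with |MH| = 21.3 on the right of AM, H = M + 21.3·(0.99939, -0.034899) = (45.048, 44.829). Then |ZH| = |H − Z| = 63.553.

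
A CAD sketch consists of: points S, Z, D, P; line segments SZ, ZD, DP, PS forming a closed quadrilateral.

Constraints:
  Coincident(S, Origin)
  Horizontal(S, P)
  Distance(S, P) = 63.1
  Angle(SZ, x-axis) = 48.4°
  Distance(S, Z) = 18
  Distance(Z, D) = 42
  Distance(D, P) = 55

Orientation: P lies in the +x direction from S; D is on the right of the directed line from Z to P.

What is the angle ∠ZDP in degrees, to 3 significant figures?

64.5°

Checks: |SP| = 63.10 ✓; |SZ| = 18.00 ✓; |ZD| = 42.00 ✓; |DP| = 55.00 ✓.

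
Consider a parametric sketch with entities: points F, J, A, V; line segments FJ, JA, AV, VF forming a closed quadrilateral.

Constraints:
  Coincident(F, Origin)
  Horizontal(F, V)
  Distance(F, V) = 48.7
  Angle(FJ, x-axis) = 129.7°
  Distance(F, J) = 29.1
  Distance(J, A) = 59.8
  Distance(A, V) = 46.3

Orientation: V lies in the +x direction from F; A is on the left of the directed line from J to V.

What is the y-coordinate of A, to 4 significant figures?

44.76

Checks: FJ at 129.7° ✓; |JA| = 59.80 ✓; |AV| = 46.30 ✓.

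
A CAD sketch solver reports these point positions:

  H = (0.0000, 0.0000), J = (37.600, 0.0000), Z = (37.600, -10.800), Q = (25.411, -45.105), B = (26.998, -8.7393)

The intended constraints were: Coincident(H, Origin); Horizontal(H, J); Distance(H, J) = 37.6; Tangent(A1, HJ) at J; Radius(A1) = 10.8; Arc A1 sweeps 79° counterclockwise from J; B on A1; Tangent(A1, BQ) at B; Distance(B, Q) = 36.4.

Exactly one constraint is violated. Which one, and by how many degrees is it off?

Tangent(A1, BQ) at B — off by 8.50°.

H = (0.00, 0.00) ✓; H.y = 0.00, J.y = 0.00 ✓; |HJ| = 37.60 ✓; ∠(ZJ, JH) = 90.00° ✓; |ZJ| = 10.80 ✓; bearing(Z→B) − bearing(Z→J) = 79.00° ✓; |ZB| = 10.80 ✓; ∠(ZB, BQ) = 81.50° ✗; |BQ| = 36.40 ✓.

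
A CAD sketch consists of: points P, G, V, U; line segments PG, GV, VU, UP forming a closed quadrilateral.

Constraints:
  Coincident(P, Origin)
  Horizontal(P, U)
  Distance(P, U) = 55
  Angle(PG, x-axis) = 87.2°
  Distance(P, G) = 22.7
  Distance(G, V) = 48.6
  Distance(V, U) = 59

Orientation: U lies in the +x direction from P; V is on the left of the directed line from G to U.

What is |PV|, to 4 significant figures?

66.84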